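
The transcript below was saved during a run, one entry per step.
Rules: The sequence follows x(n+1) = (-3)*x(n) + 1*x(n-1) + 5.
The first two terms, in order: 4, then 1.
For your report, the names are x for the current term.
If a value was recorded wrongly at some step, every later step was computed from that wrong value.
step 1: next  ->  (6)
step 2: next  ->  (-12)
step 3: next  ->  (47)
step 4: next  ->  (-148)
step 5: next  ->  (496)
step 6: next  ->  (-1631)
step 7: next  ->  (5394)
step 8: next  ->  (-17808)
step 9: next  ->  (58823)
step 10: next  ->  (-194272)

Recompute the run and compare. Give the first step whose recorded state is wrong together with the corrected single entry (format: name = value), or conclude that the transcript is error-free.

no error

Recomputing the run from the initial state:
step 1: x = 6
step 2: x = -12
step 3: x = 47
step 4: x = -148
step 5: x = 496
step 6: x = -1631
step 7: x = 5394
step 8: x = -17808
step 9: x = 58823
step 10: x = -194272
This matches the transcript at every step.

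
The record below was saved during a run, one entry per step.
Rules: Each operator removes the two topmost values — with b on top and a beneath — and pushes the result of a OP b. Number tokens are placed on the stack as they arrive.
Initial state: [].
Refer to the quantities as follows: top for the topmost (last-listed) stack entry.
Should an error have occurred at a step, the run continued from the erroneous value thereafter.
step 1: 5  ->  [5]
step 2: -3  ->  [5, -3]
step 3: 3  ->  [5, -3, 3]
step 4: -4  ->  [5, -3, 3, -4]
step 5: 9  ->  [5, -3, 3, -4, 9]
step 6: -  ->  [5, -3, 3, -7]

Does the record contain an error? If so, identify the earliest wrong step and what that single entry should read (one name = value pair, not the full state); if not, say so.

Step 1: push 5: top = 5 — same as recorded.
Step 2: push -3: top = -3 — no discrepancy.
Step 3: push 3: top = 3 — in agreement.
Step 4: push -4: top = -4 — matches.
Step 5: push 9: top = 9 — no discrepancy.
Step 6: -4 - 9 = -13 — the recorded entry deviates here.
The audit stops at step 6: the recorded entry is wrong and should be top = -13.

step 6, top = -13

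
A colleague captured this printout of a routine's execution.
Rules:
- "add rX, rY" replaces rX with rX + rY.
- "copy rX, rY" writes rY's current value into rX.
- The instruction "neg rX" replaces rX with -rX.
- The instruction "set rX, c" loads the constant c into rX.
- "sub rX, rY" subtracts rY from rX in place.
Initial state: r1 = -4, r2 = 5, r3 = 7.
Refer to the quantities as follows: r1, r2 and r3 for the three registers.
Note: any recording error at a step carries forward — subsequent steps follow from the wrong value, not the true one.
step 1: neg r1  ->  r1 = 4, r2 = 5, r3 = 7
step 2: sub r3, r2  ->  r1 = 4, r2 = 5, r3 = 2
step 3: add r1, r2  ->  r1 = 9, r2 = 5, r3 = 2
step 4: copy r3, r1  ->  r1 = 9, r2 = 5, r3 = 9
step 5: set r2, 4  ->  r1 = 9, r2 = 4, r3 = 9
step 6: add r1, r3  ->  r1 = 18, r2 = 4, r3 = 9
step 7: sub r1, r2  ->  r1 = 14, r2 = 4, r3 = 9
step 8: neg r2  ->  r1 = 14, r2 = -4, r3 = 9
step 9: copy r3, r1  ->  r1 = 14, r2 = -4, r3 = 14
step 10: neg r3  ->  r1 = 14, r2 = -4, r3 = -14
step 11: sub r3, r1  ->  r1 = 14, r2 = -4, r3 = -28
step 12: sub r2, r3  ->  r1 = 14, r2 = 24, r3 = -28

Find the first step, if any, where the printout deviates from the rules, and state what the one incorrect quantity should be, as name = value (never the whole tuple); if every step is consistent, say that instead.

no error

1. r1 = -(-4) = 4 (no discrepancy)
2. r3 = 7 - 5 = 2 (verified)
3. r1 = 4 + 5 = 9 (exactly as logged)
4. r3 = 9 (in agreement)
5. r2 = 4 (same as recorded)
6. r1 = 9 + 9 = 18 (matches)
7. r1 = 18 - 4 = 14 (agrees with the printout)
8. r2 = -(4) = -4 (exactly as logged)
9. r3 = 14 (consistent with the printout)
10. r3 = -(14) = -14 (in agreement)
11. r3 = -14 - 14 = -28 (in agreement)
12. r2 = -4 - -28 = 24 (agrees with the printout)
All steps check out; nothing to correct.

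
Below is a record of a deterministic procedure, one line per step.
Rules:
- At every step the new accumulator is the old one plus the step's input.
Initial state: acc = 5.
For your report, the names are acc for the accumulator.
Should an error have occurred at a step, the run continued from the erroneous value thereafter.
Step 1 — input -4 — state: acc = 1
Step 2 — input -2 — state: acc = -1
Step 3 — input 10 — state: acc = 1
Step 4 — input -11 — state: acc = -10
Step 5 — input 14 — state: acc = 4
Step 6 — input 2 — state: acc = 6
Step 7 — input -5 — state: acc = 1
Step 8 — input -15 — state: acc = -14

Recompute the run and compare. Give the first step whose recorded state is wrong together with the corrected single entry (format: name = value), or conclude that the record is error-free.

step 3, acc = 9

Recomputing the run from the initial state:
step 1: acc = 1
step 2: acc = -1
step 3: acc = 9
step 4: acc = -2
step 5: acc = 12
step 6: acc = 14
step 7: acc = 9
step 8: acc = -6
The first disagreement with the record is at step 3, where the value should be acc = 9.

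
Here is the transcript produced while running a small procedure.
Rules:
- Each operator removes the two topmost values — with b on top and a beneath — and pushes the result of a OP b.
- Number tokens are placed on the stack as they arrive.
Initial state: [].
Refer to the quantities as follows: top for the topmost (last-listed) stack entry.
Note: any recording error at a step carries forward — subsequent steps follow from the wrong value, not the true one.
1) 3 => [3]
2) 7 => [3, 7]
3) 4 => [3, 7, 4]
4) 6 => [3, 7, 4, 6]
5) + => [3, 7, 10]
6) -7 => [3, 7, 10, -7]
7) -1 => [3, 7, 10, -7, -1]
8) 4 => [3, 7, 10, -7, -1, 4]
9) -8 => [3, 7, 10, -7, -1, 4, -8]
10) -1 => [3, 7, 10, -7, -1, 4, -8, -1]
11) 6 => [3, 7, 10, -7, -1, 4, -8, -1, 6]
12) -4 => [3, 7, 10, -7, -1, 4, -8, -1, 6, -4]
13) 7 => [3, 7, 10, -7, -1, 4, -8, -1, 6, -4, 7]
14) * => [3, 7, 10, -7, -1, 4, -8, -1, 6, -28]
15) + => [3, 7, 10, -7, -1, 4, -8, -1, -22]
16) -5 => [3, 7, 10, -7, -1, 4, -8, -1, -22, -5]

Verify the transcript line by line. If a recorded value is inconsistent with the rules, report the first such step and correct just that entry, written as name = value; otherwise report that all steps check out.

no error

Recomputing the run from the initial state:
step 1: [3]
step 2: [3, 7]
step 3: [3, 7, 4]
step 4: [3, 7, 4, 6]
step 5: [3, 7, 10]
step 6: [3, 7, 10, -7]
step 7: [3, 7, 10, -7, -1]
step 8: [3, 7, 10, -7, -1, 4]
step 9: [3, 7, 10, -7, -1, 4, -8]
step 10: [3, 7, 10, -7, -1, 4, -8, -1]
step 11: [3, 7, 10, -7, -1, 4, -8, -1, 6]
step 12: [3, 7, 10, -7, -1, 4, -8, -1, 6, -4]
step 13: [3, 7, 10, -7, -1, 4, -8, -1, 6, -4, 7]
step 14: [3, 7, 10, -7, -1, 4, -8, -1, 6, -28]
step 15: [3, 7, 10, -7, -1, 4, -8, -1, -22]
step 16: [3, 7, 10, -7, -1, 4, -8, -1, -22, -5]
This matches the transcript at every step.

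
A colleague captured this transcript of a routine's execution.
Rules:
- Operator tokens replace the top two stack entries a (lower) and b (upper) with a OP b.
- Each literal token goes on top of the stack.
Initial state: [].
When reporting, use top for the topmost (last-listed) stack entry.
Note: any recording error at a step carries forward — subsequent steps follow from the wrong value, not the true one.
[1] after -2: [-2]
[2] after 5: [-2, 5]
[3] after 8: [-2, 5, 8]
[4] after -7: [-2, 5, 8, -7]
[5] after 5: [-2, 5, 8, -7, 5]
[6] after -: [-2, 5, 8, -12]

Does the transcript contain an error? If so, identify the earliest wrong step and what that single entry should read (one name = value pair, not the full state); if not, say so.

no error

Step 1: push -2: top = -2 — consistent with the transcript.
Step 2: push 5: top = 5 — confirmed correct.
Step 3: push 8: top = 8 — verified.
Step 4: push -7: top = -7 — confirmed correct.
Step 5: push 5: top = 5 — same as recorded.
Step 6: -7 - 5 = -12 — no discrepancy.
The recomputation confirms every line.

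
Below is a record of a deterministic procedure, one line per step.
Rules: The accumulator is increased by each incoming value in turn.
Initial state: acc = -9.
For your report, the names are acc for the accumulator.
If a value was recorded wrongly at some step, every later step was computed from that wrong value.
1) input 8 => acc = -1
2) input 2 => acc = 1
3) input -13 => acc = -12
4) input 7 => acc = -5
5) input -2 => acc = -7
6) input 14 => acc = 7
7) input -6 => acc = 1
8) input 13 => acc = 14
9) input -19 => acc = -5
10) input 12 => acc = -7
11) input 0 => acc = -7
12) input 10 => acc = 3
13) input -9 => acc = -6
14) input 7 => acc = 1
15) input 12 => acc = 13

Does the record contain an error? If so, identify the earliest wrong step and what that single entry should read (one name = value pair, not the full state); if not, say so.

Recomputing the run from the initial state:
step 1: acc = -1
step 2: acc = 1
step 3: acc = -12
step 4: acc = -5
step 5: acc = -7
step 6: acc = 7
step 7: acc = 1
step 8: acc = 14
step 9: acc = -5
step 10: acc = 7
step 11: acc = 7
step 12: acc = 17
step 13: acc = 8
step 14: acc = 15
step 15: acc = 27
The first disagreement with the record is at step 10, where the value should be acc = 7.

step 10, acc = 7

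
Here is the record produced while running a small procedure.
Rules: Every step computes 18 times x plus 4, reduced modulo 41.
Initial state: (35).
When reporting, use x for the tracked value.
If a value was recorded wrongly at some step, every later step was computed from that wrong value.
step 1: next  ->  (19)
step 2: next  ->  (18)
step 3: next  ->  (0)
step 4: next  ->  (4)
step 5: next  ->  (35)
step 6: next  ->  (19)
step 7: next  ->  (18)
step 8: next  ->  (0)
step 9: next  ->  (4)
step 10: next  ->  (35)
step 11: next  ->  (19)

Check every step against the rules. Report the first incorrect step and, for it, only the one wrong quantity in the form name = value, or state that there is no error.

no error

Step 1: x = (18*35 + 4) mod 41 = 19 — confirmed correct.
Step 2: x = (18*19 + 4) mod 41 = 18 — consistent with the record.
Step 3: x = (18*18 + 4) mod 41 = 0 — consistent with the record.
Step 4: x = (18*0 + 4) mod 41 = 4 — agrees with the record.
Step 5: x = (18*4 + 4) mod 41 = 35 — checks out.
Step 6: x = (18*35 + 4) mod 41 = 19 — verified.
Step 7: x = (18*19 + 4) mod 41 = 18 — consistent with the record.
Step 8: x = (18*18 + 4) mod 41 = 0 — in agreement.
Step 9: x = (18*0 + 4) mod 41 = 4 — same as recorded.
Step 10: x = (18*4 + 4) mod 41 = 35 — consistent with the record.
Step 11: x = (18*35 + 4) mod 41 = 19 — no discrepancy.
The whole run recomputes cleanly — no discrepancies.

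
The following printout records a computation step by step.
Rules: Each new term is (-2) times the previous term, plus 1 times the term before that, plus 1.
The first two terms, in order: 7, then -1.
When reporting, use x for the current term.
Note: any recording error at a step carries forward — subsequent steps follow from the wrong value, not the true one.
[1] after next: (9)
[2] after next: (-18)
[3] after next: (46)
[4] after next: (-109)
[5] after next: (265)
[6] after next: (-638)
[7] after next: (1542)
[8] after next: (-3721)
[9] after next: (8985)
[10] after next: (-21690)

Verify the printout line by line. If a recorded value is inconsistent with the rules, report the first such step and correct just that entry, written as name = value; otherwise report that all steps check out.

step 1, x = 10

Recomputing the run from the initial state:
step 1: x = 10
step 2: x = -20
step 3: x = 51
step 4: x = -121
step 5: x = 294
step 6: x = -708
step 7: x = 1711
step 8: x = -4129
step 9: x = 9970
step 10: x = -24068
The first disagreement with the printout is at step 1, where the value should be x = 10.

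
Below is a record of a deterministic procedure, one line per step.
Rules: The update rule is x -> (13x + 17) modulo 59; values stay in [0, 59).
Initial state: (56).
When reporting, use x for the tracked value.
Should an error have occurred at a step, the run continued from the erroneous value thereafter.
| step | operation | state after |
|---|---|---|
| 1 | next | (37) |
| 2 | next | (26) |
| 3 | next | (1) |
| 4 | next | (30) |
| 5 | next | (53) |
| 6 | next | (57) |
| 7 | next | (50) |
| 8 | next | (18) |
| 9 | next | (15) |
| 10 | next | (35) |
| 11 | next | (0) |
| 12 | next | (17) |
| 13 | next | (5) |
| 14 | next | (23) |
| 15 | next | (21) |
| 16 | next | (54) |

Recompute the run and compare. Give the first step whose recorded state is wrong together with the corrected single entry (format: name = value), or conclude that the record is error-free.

Step 1: x = (13*56 + 17) mod 59 = 37 — exactly as logged.
Step 2: x = (13*37 + 17) mod 59 = 26 — checks out.
Step 3: x = (13*26 + 17) mod 59 = 1 — consistent with the record.
Step 4: x = (13*1 + 17) mod 59 = 30 — in agreement.
Step 5: x = (13*30 + 17) mod 59 = 53 — same as recorded.
Step 6: x = (13*53 + 17) mod 59 = 57 — same as recorded.
Step 7: x = (13*57 + 17) mod 59 = 50 — same as recorded.
Step 8: x = (13*50 + 17) mod 59 = 18 — same as recorded.
Step 9: x = (13*18 + 17) mod 59 = 15 — no discrepancy.
Step 10: x = (13*15 + 17) mod 59 = 35 — matches.
Step 11: x = (13*35 + 17) mod 59 = 0 — in agreement.
Step 12: x = (13*0 + 17) mod 59 = 17 — exactly as logged.
Step 13: x = (13*17 + 17) mod 59 = 2 — this is not what the record shows.
Conclusion: step 13 carries the first error; the entry should be x = 2.

step 13, x = 2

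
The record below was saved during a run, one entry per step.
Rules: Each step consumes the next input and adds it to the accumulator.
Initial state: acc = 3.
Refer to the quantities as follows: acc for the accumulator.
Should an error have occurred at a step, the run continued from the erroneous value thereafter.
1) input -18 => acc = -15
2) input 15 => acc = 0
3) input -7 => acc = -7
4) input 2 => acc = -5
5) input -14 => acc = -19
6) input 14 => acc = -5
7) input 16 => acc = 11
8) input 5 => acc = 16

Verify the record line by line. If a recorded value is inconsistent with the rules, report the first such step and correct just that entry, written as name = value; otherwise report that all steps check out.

no error

Step 1: acc = 3 + -18 = -15 — matches.
Step 2: acc = -15 + 15 = 0 — confirmed correct.
Step 3: acc = 0 + -7 = -7 — same as recorded.
Step 4: acc = -7 + 2 = -5 — no discrepancy.
Step 5: acc = -5 + -14 = -19 — consistent with the record.
Step 6: acc = -19 + 14 = -5 — checks out.
Step 7: acc = -5 + 16 = 11 — no discrepancy.
Step 8: acc = 11 + 5 = 16 — checks out.
No step deviates from the rules.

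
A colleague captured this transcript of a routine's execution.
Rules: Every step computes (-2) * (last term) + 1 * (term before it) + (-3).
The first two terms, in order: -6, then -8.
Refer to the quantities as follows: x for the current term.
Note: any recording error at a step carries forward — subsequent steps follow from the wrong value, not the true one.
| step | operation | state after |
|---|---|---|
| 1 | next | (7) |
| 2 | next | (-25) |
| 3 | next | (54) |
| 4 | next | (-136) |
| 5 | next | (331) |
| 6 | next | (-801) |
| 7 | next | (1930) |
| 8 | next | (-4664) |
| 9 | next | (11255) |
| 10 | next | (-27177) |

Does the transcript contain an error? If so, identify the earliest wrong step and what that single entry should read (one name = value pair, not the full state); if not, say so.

step 5, x = 323

1. x = -2*(-8) + (1)*(-6) + (-3) = 7 (exactly as logged)
2. x = -2*(7) + (1)*(-8) + (-3) = -25 (no discrepancy)
3. x = -2*(-25) + (1)*(7) + (-3) = 54 (in agreement)
4. x = -2*(54) + (1)*(-25) + (-3) = -136 (consistent with the transcript)
5. x = -2*(-136) + (1)*(54) + (-3) = 323 (this is not what the transcript shows)
The earliest wrong entry is at step 5: it should read x = 323.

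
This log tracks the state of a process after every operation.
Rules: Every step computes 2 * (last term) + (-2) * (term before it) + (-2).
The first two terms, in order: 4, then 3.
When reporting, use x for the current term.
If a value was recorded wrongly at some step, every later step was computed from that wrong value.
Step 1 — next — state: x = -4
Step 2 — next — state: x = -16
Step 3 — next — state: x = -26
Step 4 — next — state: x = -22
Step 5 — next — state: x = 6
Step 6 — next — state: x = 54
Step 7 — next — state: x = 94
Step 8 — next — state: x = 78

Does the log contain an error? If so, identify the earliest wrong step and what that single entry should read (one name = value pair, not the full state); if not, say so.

Step 1: x = 2*(3) + (-2)*(4) + (-2) = -4 — verified.
Step 2: x = 2*(-4) + (-2)*(3) + (-2) = -16 — no discrepancy.
Step 3: x = 2*(-16) + (-2)*(-4) + (-2) = -26 — confirmed correct.
Step 4: x = 2*(-26) + (-2)*(-16) + (-2) = -22 — verified.
Step 5: x = 2*(-22) + (-2)*(-26) + (-2) = 6 — matches.
Step 6: x = 2*(6) + (-2)*(-22) + (-2) = 54 — same as recorded.
Step 7: x = 2*(54) + (-2)*(6) + (-2) = 94 — confirmed correct.
Step 8: x = 2*(94) + (-2)*(54) + (-2) = 78 — confirmed correct.
The recomputation confirms every line.

no error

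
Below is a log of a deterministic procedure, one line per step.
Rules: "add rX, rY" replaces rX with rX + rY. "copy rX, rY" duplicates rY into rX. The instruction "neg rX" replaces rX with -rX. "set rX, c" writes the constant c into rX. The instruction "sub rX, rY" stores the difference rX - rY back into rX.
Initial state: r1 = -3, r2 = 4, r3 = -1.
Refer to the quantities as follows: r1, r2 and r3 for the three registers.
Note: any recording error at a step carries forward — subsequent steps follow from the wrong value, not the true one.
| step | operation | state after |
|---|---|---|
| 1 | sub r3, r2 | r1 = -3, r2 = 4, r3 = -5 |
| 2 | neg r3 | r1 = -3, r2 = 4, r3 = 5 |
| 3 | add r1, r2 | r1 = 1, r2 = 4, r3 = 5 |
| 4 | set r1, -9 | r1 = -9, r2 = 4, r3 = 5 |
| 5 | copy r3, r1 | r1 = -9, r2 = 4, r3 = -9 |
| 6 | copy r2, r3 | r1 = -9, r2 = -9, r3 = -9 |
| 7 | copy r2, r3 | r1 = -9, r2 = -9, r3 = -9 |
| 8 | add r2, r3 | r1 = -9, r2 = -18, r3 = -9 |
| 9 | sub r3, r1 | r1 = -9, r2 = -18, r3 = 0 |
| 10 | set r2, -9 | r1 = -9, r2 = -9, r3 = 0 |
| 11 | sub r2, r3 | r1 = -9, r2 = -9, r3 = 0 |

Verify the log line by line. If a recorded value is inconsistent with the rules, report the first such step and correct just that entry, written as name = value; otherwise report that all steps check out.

1. r3 = -1 - 4 = -5 (matches)
2. r3 = -(-5) = 5 (checks out)
3. r1 = -3 + 4 = 1 (matches)
4. r1 = -9 (matches)
5. r3 = -9 (checks out)
6. r2 = -9 (consistent with the log)
7. r2 = -9 (matches)
8. r2 = -9 + -9 = -18 (consistent with the log)
9. r3 = -9 - -9 = 0 (exactly as logged)
10. r2 = -9 (checks out)
11. r2 = -9 - 0 = -9 (in agreement)
All steps check out; nothing to correct.

no error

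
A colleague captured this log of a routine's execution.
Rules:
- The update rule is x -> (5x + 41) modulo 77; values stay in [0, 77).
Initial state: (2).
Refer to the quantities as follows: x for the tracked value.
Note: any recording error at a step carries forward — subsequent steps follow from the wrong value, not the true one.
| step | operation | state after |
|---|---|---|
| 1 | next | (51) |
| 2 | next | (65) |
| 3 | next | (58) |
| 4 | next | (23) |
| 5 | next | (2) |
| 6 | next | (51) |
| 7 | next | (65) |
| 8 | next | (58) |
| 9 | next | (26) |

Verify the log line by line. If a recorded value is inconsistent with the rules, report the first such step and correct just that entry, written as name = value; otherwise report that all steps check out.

Step 1: x = (5*2 + 41) mod 77 = 51 — confirmed correct.
Step 2: x = (5*51 + 41) mod 77 = 65 — checks out.
Step 3: x = (5*65 + 41) mod 77 = 58 — in agreement.
Step 4: x = (5*58 + 41) mod 77 = 23 — in agreement.
Step 5: x = (5*23 + 41) mod 77 = 2 — exactly as logged.
Step 6: x = (5*2 + 41) mod 77 = 51 — same as recorded.
Step 7: x = (5*51 + 41) mod 77 = 65 — consistent with the log.
Step 8: x = (5*65 + 41) mod 77 = 58 — matches.
Step 9: x = (5*58 + 41) mod 77 = 23 — first mismatch against the log.
The earliest wrong entry is at step 9: it should read x = 23.

step 9, x = 23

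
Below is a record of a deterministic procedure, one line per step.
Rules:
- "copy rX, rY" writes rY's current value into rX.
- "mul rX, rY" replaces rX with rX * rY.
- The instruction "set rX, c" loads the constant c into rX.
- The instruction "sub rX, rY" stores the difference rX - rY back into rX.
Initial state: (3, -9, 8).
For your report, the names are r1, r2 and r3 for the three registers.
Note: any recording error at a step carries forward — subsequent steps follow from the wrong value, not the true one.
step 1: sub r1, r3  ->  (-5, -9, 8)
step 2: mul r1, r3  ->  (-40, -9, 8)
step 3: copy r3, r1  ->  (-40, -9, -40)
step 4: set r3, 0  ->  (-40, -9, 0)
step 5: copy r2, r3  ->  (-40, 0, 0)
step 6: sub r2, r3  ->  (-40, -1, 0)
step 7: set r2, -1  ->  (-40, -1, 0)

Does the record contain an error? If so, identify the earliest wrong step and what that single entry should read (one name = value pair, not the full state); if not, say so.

Step 1: r1 = 3 - 8 = -5 — confirmed correct.
Step 2: r1 = -5 * 8 = -40 — in agreement.
Step 3: r3 = -40 — verified.
Step 4: r3 = 0 — verified.
Step 5: r2 = 0 — exactly as logged.
Step 6: r2 = 0 - 0 = 0 — first mismatch against the record.
Step 6 is the first one off; corrected, r2 = 0.

step 6, r2 = 0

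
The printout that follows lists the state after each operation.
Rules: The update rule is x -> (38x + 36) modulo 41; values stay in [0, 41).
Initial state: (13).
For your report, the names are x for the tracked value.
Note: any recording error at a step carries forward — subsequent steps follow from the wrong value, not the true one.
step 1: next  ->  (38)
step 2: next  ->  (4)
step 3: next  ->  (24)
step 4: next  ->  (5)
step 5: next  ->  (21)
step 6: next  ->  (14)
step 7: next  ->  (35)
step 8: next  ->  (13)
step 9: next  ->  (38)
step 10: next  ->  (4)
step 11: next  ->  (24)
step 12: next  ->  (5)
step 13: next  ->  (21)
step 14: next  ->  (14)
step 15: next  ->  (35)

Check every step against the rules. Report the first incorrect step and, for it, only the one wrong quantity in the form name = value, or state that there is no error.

no error

step 1: x = (38*13 + 36) mod 41 = 38 -> agrees with the printout
step 2: x = (38*38 + 36) mod 41 = 4 -> verified
step 3: x = (38*4 + 36) mod 41 = 24 -> verified
step 4: x = (38*24 + 36) mod 41 = 5 -> verified
step 5: x = (38*5 + 36) mod 41 = 21 -> in agreement
step 6: x = (38*21 + 36) mod 41 = 14 -> exactly as logged
step 7: x = (38*14 + 36) mod 41 = 35 -> verified
step 8: x = (38*35 + 36) mod 41 = 13 -> checks out
step 9: x = (38*13 + 36) mod 41 = 38 -> confirmed correct
step 10: x = (38*38 + 36) mod 41 = 4 -> agrees with the printout
step 11: x = (38*4 + 36) mod 41 = 24 -> same as recorded
step 12: x = (38*24 + 36) mod 41 = 5 -> verified
step 13: x = (38*5 + 36) mod 41 = 21 -> checks out
step 14: x = (38*21 + 36) mod 41 = 14 -> checks out
step 15: x = (38*14 + 36) mod 41 = 35 -> no discrepancy
Nothing is out of place; the run is error-free.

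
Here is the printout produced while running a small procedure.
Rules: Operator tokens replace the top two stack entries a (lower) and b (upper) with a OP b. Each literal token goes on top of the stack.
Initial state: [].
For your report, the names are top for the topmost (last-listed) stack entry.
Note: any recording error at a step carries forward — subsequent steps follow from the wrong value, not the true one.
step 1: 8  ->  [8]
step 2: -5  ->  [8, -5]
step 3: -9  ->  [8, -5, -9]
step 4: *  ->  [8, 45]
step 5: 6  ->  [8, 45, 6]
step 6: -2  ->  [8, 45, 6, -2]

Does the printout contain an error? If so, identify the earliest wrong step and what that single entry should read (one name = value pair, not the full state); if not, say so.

1. push 8: top = 8 (agrees with the printout)
2. push -5: top = -5 (consistent with the printout)
3. push -9: top = -9 (in agreement)
4. -5 * -9 = 45 (checks out)
5. push 6: top = 6 (confirmed correct)
6. push -2: top = -2 (exactly as logged)
All steps check out; nothing to correct.

no error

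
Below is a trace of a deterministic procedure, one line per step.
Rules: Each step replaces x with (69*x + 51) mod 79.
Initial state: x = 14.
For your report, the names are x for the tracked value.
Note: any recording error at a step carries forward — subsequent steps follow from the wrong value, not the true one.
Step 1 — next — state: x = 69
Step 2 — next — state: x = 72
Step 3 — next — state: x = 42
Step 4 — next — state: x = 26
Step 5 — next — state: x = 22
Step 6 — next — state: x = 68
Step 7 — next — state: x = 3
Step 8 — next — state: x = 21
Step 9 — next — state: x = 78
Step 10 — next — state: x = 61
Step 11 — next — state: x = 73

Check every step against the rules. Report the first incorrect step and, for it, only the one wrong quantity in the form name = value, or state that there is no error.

step 5, x = 28

Step 1: x = (69*14 + 51) mod 79 = 69 — exactly as logged.
Step 2: x = (69*69 + 51) mod 79 = 72 — in agreement.
Step 3: x = (69*72 + 51) mod 79 = 42 — same as recorded.
Step 4: x = (69*42 + 51) mod 79 = 26 — matches.
Step 5: x = (69*26 + 51) mod 79 = 28 — first mismatch against the trace.
That makes step 5 the first incorrect line — x = 28 is what it should show.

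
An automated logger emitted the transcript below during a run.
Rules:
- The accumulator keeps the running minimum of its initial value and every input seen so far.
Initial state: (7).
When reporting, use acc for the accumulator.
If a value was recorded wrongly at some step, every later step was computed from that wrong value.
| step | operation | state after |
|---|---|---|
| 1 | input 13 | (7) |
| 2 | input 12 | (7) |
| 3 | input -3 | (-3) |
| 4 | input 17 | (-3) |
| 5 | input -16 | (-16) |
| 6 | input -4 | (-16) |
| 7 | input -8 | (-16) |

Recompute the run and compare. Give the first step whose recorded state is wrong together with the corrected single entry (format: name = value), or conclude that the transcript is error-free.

step 1: acc = min(7, 13) = 7 -> agrees with the transcript
step 2: acc = min(7, 12) = 7 -> confirmed correct
step 3: acc = min(7, -3) = -3 -> same as recorded
step 4: acc = min(-3, 17) = -3 -> confirmed correct
step 5: acc = min(-3, -16) = -16 -> consistent with the transcript
step 6: acc = min(-16, -4) = -16 -> exactly as logged
step 7: acc = min(-16, -8) = -16 -> exactly as logged
Every step is consistent.

no error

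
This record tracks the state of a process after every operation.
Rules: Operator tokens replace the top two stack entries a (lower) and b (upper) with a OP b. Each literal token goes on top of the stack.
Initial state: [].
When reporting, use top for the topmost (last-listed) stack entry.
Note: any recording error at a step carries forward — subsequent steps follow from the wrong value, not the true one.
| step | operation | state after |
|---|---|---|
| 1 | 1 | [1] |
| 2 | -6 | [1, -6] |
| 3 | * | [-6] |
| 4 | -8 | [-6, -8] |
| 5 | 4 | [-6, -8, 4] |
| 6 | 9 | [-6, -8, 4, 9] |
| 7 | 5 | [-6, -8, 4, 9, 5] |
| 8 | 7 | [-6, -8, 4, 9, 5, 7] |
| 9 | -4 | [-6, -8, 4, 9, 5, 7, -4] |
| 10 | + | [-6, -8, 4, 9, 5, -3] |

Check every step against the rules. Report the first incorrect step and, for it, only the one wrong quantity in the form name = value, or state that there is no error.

Step 1: push 1: top = 1 — same as recorded.
Step 2: push -6: top = -6 — consistent with the record.
Step 3: 1 * -6 = -6 — matches.
Step 4: push -8: top = -8 — matches.
Step 5: push 4: top = 4 — agrees with the record.
Step 6: push 9: top = 9 — checks out.
Step 7: push 5: top = 5 — consistent with the record.
Step 8: push 7: top = 7 — confirmed correct.
Step 9: push -4: top = -4 — same as recorded.
Step 10: 7 + -4 = 3 — the record has a different value.
First deviation found at step 10; the corrected entry is top = 3.

step 10, top = 3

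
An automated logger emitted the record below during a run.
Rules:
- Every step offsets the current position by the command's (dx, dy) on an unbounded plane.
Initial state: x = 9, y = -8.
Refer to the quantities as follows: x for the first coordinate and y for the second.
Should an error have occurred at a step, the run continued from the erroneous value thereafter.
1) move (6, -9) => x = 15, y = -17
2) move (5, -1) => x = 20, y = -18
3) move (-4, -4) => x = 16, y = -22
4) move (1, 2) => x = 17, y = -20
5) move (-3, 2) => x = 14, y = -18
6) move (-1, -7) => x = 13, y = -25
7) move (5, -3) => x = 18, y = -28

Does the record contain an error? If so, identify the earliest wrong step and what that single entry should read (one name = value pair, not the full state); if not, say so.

Recomputing the run from the initial state:
step 1: x = 15, y = -17
step 2: x = 20, y = -18
step 3: x = 16, y = -22
step 4: x = 17, y = -20
step 5: x = 14, y = -18
step 6: x = 13, y = -25
step 7: x = 18, y = -28
This matches the record at every step.

no error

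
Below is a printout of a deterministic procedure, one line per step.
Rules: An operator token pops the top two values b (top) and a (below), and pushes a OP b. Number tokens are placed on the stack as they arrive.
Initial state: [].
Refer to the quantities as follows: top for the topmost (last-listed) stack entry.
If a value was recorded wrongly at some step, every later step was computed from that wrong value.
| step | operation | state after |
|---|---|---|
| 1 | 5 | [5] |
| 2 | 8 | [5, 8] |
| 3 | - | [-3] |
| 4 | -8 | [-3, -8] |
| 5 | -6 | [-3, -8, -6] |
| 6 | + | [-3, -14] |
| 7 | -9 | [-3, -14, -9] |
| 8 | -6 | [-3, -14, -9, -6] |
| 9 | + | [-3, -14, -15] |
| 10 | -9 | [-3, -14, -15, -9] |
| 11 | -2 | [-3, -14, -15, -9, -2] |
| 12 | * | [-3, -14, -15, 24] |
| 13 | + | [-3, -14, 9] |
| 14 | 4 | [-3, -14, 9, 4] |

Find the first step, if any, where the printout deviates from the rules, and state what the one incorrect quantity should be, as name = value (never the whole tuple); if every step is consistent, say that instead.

step 12, top = 18

step 1: push 5: top = 5 -> same as recorded
step 2: push 8: top = 8 -> confirmed correct
step 3: 5 - 8 = -3 -> same as recorded
step 4: push -8: top = -8 -> checks out
step 5: push -6: top = -6 -> checks out
step 6: -8 + -6 = -14 -> no discrepancy
step 7: push -9: top = -9 -> verified
step 8: push -6: top = -6 -> exactly as logged
step 9: -9 + -6 = -15 -> checks out
step 10: push -9: top = -9 -> no discrepancy
step 11: push -2: top = -2 -> same as recorded
step 12: -9 * -2 = 18 -> the printout has a different value
That makes step 12 the first incorrect line — top = 18 is what it should show.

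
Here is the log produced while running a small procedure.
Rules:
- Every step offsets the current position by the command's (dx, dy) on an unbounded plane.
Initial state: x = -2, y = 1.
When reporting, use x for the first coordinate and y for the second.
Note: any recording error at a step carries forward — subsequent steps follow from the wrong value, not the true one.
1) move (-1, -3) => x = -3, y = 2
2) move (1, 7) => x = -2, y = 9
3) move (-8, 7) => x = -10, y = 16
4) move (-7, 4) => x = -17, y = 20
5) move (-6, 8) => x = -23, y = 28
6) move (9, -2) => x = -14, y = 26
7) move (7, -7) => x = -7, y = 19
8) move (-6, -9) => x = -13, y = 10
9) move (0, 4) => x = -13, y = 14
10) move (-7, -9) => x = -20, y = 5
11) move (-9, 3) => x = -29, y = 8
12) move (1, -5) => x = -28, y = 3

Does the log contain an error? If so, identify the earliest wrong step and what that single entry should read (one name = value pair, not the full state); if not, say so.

step 1: x = -2 + (-1) = -3, y = 1 + (-3) = -2 -> a discrepancy with the log
The earliest wrong entry is at step 1: it should read y = -2.

step 1, y = -2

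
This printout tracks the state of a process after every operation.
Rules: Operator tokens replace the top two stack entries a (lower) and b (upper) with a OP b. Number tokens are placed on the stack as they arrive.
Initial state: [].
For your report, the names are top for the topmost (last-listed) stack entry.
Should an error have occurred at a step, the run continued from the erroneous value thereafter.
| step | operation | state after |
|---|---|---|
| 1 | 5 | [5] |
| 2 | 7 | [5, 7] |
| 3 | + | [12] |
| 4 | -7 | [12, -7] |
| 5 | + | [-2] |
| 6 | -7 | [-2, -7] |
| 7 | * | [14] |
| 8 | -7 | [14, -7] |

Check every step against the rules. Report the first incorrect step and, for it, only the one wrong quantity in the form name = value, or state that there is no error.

step 5, top = 5

Recomputing the run from the initial state:
step 1: [5]
step 2: [5, 7]
step 3: [12]
step 4: [12, -7]
step 5: [5]
step 6: [5, -7]
step 7: [-35]
step 8: [-35, -7]
The first disagreement with the printout is at step 5, where the value should be top = 5.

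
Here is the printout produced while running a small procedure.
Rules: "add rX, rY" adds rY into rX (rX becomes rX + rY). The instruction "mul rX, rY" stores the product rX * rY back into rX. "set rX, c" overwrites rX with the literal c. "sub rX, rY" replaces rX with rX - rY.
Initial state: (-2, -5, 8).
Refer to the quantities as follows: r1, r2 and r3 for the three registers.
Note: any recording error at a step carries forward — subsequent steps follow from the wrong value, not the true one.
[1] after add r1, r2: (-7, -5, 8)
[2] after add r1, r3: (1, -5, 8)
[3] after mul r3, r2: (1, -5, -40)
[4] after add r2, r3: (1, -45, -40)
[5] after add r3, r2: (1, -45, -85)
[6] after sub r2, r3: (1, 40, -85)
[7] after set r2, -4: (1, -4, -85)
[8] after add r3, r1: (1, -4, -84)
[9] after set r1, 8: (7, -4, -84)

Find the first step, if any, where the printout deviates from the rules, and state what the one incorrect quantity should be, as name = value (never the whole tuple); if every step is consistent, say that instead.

Step 1: r1 = -2 + -5 = -7 — matches.
Step 2: r1 = -7 + 8 = 1 — matches.
Step 3: r3 = 8 * -5 = -40 — checks out.
Step 4: r2 = -5 + -40 = -45 — consistent with the printout.
Step 5: r3 = -40 + -45 = -85 — consistent with the printout.
Step 6: r2 = -45 - -85 = 40 — checks out.
Step 7: r2 = -4 — checks out.
Step 8: r3 = -85 + 1 = -84 — same as recorded.
Step 9: r1 = 8 — the printout has a different value.
The audit stops at step 9: the recorded entry is wrong and should be r1 = 8.

step 9, r1 = 8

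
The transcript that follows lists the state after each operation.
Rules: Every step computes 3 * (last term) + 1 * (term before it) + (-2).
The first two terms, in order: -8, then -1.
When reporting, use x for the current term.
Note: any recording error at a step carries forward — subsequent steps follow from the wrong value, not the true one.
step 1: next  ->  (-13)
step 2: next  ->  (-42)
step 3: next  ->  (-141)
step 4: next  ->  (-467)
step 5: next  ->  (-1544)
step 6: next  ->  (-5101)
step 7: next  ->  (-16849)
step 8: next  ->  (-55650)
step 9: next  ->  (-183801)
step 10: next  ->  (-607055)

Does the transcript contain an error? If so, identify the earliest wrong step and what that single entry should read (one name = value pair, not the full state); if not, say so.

no error

Step 1: x = 3*(-1) + (1)*(-8) + (-2) = -13 — matches.
Step 2: x = 3*(-13) + (1)*(-1) + (-2) = -42 — verified.
Step 3: x = 3*(-42) + (1)*(-13) + (-2) = -141 — matches.
Step 4: x = 3*(-141) + (1)*(-42) + (-2) = -467 — verified.
Step 5: x = 3*(-467) + (1)*(-141) + (-2) = -1544 — agrees with the transcript.
Step 6: x = 3*(-1544) + (1)*(-467) + (-2) = -5101 — same as recorded.
Step 7: x = 3*(-5101) + (1)*(-1544) + (-2) = -16849 — no discrepancy.
Step 8: x = 3*(-16849) + (1)*(-5101) + (-2) = -55650 — same as recorded.
Step 9: x = 3*(-55650) + (1)*(-16849) + (-2) = -183801 — agrees with the transcript.
Step 10: x = 3*(-183801) + (1)*(-55650) + (-2) = -607055 — no discrepancy.
Every step is consistent.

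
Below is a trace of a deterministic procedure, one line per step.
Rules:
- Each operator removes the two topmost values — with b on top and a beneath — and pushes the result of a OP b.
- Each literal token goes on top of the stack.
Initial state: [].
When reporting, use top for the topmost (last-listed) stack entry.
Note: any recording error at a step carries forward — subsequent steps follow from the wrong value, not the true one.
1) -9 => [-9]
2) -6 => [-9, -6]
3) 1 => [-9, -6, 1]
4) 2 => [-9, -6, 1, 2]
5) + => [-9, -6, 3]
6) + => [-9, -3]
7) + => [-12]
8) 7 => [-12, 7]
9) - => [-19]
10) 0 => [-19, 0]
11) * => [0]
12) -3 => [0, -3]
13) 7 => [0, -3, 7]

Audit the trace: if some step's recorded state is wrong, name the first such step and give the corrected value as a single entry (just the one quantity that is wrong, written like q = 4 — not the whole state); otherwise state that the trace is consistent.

no error

Recomputing the run from the initial state:
step 1: [-9]
step 2: [-9, -6]
step 3: [-9, -6, 1]
step 4: [-9, -6, 1, 2]
step 5: [-9, -6, 3]
step 6: [-9, -3]
step 7: [-12]
step 8: [-12, 7]
step 9: [-19]
step 10: [-19, 0]
step 11: [0]
step 12: [0, -3]
step 13: [0, -3, 7]
This matches the trace at every step.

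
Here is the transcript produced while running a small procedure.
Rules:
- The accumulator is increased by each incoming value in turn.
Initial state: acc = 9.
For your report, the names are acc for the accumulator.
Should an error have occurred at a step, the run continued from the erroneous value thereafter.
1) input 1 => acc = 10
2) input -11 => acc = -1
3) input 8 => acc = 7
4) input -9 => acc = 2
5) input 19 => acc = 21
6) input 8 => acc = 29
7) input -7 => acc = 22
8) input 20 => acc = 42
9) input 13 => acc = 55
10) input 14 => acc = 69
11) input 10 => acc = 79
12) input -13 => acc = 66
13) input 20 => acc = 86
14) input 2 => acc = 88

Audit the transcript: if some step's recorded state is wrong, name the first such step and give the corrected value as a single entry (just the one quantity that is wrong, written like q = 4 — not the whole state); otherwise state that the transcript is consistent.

step 4, acc = -2

Recomputing the run from the initial state:
step 1: acc = 10
step 2: acc = -1
step 3: acc = 7
step 4: acc = -2
step 5: acc = 17
step 6: acc = 25
step 7: acc = 18
step 8: acc = 38
step 9: acc = 51
step 10: acc = 65
step 11: acc = 75
step 12: acc = 62
step 13: acc = 82
step 14: acc = 84
The first disagreement with the transcript is at step 4, where the value should be acc = -2.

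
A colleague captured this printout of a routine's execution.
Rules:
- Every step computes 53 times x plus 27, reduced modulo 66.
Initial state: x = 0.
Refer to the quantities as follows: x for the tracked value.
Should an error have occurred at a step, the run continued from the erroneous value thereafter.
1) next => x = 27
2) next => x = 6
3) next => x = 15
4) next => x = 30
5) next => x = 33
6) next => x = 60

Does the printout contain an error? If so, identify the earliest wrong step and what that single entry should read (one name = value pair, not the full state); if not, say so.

1. x = (53*0 + 27) mod 66 = 27 (confirmed correct)
2. x = (53*27 + 27) mod 66 = 6 (consistent with the printout)
3. x = (53*6 + 27) mod 66 = 15 (checks out)
4. x = (53*15 + 27) mod 66 = 30 (in agreement)
5. x = (53*30 + 27) mod 66 = 33 (verified)
6. x = (53*33 + 27) mod 66 = 60 (consistent with the printout)
The recomputation confirms every line.

no error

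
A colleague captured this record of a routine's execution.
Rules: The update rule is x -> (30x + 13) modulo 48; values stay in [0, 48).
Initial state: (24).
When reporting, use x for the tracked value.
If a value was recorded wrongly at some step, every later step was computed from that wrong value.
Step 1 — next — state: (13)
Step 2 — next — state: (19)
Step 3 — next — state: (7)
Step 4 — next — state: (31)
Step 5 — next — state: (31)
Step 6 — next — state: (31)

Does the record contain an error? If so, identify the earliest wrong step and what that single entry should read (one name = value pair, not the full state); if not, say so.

no error

step 1: x = (30*24 + 13) mod 48 = 13 -> confirmed correct
step 2: x = (30*13 + 13) mod 48 = 19 -> verified
step 3: x = (30*19 + 13) mod 48 = 7 -> exactly as logged
step 4: x = (30*7 + 13) mod 48 = 31 -> agrees with the record
step 5: x = (30*31 + 13) mod 48 = 31 -> no discrepancy
step 6: x = (30*31 + 13) mod 48 = 31 -> exactly as logged
Each recorded entry agrees with the recomputation.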